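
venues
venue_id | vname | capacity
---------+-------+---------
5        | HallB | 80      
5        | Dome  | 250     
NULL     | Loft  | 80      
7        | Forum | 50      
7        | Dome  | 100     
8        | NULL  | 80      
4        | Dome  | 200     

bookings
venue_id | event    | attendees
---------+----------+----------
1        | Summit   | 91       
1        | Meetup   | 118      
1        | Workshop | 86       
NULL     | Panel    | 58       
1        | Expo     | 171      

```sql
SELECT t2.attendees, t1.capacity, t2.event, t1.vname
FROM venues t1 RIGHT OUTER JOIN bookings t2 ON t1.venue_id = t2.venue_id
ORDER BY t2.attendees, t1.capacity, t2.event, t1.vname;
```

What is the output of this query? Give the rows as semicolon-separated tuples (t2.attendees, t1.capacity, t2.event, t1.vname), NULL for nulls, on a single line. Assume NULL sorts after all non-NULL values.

(58, NULL, Panel, NULL); (86, NULL, Workshop, NULL); (91, NULL, Summit, NULL); (118, NULL, Meetup, NULL); (171, NULL, Expo, NULL)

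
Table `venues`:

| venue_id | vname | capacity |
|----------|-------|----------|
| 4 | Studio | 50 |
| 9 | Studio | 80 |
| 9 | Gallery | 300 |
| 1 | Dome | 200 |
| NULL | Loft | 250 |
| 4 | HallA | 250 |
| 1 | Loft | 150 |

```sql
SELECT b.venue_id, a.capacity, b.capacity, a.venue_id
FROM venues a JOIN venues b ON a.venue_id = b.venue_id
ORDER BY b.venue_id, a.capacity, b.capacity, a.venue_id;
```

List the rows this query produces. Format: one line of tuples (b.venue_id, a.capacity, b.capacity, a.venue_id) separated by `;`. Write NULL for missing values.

INNER JOIN keeps only pairs where the ON condition holds.
Matching on a.venue_id = b.venue_id. A NULL in a compared column never satisfies the condition.
Matched pairs: 12.

(1, 150, 150, 1); (1, 150, 200, 1); (1, 200, 150, 1); (1, 200, 200, 1); (4, 50, 50, 4); (4, 50, 250, 4); (4, 250, 50, 4); (4, 250, 250, 4); (9, 80, 80, 9); (9, 80, 300, 9); (9, 300, 80, 9); (9, 300, 300, 9)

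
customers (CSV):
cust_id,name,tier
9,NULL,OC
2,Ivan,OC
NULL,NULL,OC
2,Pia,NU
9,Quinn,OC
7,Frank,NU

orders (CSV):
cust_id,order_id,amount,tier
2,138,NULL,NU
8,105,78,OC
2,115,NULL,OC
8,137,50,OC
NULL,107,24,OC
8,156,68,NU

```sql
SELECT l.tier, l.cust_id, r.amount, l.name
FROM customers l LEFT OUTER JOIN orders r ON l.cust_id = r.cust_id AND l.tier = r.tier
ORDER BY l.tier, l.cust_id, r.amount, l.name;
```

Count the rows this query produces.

6

LEFT JOIN keeps every row from `customers`; unmatched rows get NULL for `orders`'s columns.
Matching on l.cust_id = r.cust_id AND l.tier = r.tier. A NULL in a compared column never satisfies the condition.
- l (cust_id=9, tier=OC) has no partner → padded with NULL.
- l (cust_id=2, tier=OC) pairs with 1 row(s) of r.
- l (cust_id=NULL, tier=OC) has no partner → padded with NULL.
- l (cust_id=2, tier=NU) pairs with 1 row(s) of r.
- l (cust_id=9, tier=OC) has no partner → padded with NULL.
- l (cust_id=7, tier=NU) has no partner → padded with NULL.
Total: 2 matched + 4 padded = 6 rows.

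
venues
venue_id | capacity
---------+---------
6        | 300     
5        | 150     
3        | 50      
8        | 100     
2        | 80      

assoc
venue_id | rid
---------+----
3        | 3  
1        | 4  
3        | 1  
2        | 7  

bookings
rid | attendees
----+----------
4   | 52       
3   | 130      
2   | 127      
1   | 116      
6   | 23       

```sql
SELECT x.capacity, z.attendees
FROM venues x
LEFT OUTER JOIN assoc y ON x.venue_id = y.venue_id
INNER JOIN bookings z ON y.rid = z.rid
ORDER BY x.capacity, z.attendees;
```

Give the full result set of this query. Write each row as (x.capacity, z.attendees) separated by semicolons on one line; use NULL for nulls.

Step 1 — x LEFT JOIN y on venue_id → 6 row(s).
Then INNER JOIN `bookings z` on rid: keep only rows whose y.rid appears in z.

(50, 116); (50, 130)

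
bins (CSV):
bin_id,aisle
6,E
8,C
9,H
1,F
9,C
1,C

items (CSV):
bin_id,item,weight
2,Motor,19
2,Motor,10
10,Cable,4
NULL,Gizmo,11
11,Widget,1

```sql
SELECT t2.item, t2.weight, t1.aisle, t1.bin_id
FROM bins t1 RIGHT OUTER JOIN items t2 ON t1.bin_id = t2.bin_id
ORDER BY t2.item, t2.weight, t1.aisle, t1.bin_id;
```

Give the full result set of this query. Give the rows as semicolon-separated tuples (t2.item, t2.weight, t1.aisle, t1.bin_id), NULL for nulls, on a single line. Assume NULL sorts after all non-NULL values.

RIGHT JOIN keeps every row from `items`; unmatched rows get NULL for `bins`'s columns.
Matching on t1.bin_id = t2.bin_id. A NULL in a compared column never satisfies the condition.
Matched pairs: 0; unmatched t2 rows kept: 5.

(Cable, 4, NULL, NULL); (Gizmo, 11, NULL, NULL); (Motor, 10, NULL, NULL); (Motor, 19, NULL, NULL); (Widget, 1, NULL, NULL)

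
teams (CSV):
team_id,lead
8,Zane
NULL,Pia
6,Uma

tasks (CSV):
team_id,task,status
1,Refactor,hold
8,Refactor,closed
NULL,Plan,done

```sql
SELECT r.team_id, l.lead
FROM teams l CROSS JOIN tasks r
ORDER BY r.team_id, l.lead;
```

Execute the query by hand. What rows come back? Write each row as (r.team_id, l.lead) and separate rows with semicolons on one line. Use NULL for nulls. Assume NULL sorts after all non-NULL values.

(1, Pia); (1, Uma); (1, Zane); (8, Pia); (8, Uma); (8, Zane); (NULL, Pia); (NULL, Uma); (NULL, Zane)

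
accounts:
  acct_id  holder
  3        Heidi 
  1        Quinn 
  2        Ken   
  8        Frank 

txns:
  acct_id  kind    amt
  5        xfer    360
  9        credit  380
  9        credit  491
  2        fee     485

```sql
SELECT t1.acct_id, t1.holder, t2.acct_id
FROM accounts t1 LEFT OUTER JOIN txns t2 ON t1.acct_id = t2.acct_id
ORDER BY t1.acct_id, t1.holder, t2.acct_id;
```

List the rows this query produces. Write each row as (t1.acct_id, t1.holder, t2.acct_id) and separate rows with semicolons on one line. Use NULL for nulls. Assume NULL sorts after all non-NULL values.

(1, Quinn, NULL); (2, Ken, 2); (3, Heidi, NULL); (8, Frank, NULL)

LEFT JOIN keeps every row from `accounts`; unmatched rows get NULL for `txns`'s columns.
Matching on t1.acct_id = t2.acct_id.
- t1[0] acct_id=3 → no match; kept with NULLs on the t2 side.
- t1[1] acct_id=1 → no match; kept with NULLs on the t2 side.
- t1[2] acct_id=2 → 1 match(es) in t2 → 1 row(s).
- t1[3] acct_id=8 → no match; kept with NULLs on the t2 side.
After projecting and ordering:
t1.acct_id | t1.holder | t2.acct_id
1 | Quinn | NULL
2 | Ken | 2
3 | Heidi | NULL
8 | Frank | NULL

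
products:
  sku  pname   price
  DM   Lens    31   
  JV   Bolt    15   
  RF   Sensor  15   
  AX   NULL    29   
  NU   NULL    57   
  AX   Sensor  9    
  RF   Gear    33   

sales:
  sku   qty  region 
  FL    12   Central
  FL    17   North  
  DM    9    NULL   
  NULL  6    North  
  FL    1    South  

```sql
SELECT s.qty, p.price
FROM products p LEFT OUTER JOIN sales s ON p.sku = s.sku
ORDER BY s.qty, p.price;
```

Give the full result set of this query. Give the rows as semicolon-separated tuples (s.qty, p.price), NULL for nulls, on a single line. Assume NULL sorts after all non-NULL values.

(9, 31); (NULL, 9); (NULL, 15); (NULL, 15); (NULL, 29); (NULL, 33); (NULL, 57)

LEFT JOIN keeps every row from `products`; unmatched rows get NULL for `sales`'s columns.
Matching on p.sku = s.sku. A NULL in a compared column never satisfies the condition.
- p row (sku=DM): matches 1 s row(s) → 1 output row(s).
- p row (sku=JV): no match → kept, s columns NULL.
- p row (sku=RF): no match → kept, s columns NULL.
- p row (sku=AX): no match → kept, s columns NULL.
- p row (sku=NU): no match → kept, s columns NULL.
- p row (sku=AX): no match → kept, s columns NULL.
- p row (sku=RF): no match → kept, s columns NULL.
After projecting and ordering:
s.qty | p.price
9 | 31
NULL | 9
NULL | 15
NULL | 15
NULL | 29
NULL | 33
NULL | 57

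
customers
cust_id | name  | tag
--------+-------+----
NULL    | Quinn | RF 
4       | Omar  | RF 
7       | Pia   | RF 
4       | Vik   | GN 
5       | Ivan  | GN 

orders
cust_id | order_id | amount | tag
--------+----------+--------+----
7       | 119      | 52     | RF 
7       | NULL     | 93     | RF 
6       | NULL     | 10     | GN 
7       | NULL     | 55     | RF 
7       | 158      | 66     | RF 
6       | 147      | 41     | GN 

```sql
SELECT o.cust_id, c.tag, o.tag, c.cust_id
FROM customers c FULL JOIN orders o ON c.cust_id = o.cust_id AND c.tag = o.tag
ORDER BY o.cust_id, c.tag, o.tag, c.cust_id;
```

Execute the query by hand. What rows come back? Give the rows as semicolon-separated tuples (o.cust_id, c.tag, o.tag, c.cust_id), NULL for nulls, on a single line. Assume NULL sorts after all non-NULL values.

(6, NULL, GN, NULL); (6, NULL, GN, NULL); (7, RF, RF, 7); (7, RF, RF, 7); (7, RF, RF, 7); (7, RF, RF, 7); (NULL, GN, NULL, 4); (NULL, GN, NULL, 5); (NULL, RF, NULL, 4); (NULL, RF, NULL, NULL)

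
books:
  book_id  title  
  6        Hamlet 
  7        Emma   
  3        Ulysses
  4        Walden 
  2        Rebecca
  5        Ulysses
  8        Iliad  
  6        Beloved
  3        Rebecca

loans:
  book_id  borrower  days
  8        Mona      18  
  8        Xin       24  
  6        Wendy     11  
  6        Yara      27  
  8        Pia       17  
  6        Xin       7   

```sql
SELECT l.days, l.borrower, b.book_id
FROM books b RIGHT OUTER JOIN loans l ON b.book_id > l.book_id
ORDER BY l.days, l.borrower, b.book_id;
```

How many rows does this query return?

9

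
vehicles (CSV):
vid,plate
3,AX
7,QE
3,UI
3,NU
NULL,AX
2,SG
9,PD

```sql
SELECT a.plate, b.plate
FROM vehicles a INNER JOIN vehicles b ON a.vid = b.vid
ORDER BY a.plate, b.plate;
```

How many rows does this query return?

INNER JOIN keeps only pairs where the ON condition holds.
Matching on a.vid = b.vid. A NULL in a compared column never satisfies the condition.
- a row (vid=3): matches 3 b row(s) → 3 output row(s).
- a row (vid=7): matches 1 b row(s) → 1 output row(s).
- a row (vid=3): matches 3 b row(s) → 3 output row(s).
- a row (vid=3): matches 3 b row(s) → 3 output row(s).
- a row (vid=NULL): no match → dropped.
- a row (vid=2): matches 1 b row(s) → 1 output row(s).
- a row (vid=9): matches 1 b row(s) → 1 output row(s).
Total: 12 rows.

12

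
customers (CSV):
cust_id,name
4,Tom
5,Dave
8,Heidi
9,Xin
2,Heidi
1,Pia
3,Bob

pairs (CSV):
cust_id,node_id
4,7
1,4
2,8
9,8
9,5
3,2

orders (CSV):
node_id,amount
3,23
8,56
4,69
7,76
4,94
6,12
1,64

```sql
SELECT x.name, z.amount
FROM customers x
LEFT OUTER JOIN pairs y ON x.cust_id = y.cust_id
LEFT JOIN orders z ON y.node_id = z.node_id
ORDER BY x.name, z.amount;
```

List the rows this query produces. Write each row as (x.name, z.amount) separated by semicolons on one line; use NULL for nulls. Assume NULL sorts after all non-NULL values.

(Bob, NULL); (Dave, NULL); (Heidi, 56); (Heidi, NULL); (Pia, 69); (Pia, 94); (Tom, 76); (Xin, 56); (Xin, NULL)

Step 1 — x LEFT JOIN y on cust_id → 8 row(s).
Then LEFT JOIN `orders z` on node_id: each of those 8 rows is kept; rows whose y.node_id has no match in z get NULL for z's columns.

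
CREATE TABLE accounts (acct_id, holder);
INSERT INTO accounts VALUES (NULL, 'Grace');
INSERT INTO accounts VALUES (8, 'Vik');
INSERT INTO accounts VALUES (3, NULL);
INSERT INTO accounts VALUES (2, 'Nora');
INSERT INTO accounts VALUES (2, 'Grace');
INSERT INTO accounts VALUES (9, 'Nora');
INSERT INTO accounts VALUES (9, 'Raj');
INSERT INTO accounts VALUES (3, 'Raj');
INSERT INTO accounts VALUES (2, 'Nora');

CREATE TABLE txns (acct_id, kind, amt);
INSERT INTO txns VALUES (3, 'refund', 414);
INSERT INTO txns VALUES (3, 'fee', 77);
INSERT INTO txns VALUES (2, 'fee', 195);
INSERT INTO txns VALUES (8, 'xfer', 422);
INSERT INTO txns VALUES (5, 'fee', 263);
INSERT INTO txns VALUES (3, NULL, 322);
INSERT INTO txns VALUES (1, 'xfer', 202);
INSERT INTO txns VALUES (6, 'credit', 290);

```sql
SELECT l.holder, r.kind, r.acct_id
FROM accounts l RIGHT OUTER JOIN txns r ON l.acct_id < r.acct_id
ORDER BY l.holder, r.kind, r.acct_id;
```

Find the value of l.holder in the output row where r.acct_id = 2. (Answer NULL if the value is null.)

NULL

RIGHT JOIN keeps every row from `txns`; unmatched rows get NULL for `accounts`'s columns.
Matching on l.acct_id < r.acct_id. A NULL in a compared column never satisfies the condition.
- l[0] acct_id=NULL → no match.
- l[1] acct_id=8 → no match.
- l[2] acct_id=3 → 3 match(es) in r → 3 row(s).
- l[3] acct_id=2 → 6 match(es) in r → 6 row(s).
- l[4] acct_id=2 → 6 match(es) in r → 6 row(s).
- l[5] acct_id=9 → no match.
- l[6] acct_id=9 → no match.
- l[7] acct_id=3 → 3 match(es) in r → 3 row(s).
- l[8] acct_id=2 → 6 match(es) in r → 6 row(s).
- 2 row(s) from r found no l partner → padded with NULL.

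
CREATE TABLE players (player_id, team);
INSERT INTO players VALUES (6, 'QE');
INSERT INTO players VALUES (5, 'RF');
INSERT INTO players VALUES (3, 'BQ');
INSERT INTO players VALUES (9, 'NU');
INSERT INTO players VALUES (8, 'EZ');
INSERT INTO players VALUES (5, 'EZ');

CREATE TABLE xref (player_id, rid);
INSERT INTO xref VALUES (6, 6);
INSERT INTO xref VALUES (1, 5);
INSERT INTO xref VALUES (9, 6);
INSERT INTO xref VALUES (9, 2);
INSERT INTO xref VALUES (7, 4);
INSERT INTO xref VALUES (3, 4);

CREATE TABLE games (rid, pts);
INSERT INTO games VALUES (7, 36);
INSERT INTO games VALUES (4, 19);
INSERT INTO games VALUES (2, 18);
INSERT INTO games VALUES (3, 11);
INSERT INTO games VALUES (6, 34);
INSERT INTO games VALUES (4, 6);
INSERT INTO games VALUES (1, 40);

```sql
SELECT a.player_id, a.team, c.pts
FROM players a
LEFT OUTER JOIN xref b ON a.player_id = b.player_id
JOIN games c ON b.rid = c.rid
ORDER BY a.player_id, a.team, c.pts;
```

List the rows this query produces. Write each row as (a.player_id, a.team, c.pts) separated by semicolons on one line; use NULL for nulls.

(3, BQ, 6); (3, BQ, 19); (6, QE, 34); (9, NU, 18); (9, NU, 34)

Joins associate left-to-right: players LEFT JOIN xref on player_id gives 7 intermediate row(s).
Then INNER JOIN `games c` on rid: keep only rows whose b.rid appears in c.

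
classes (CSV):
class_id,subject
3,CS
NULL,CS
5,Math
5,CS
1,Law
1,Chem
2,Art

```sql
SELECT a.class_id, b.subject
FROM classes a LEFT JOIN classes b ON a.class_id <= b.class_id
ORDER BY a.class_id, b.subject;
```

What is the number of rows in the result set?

24

LEFT JOIN keeps every row from `classes a`; unmatched rows get NULL for `classes b`'s columns.
Matching on a.class_id <= b.class_id. A NULL in a compared column never satisfies the condition.
- class_id=3: 3 matching b row(s), so 3 row(s) emitted.
- class_id=NULL: no b row matches, row kept with b columns NULL.
- class_id=5: 2 matching b row(s), so 2 row(s) emitted.
- class_id=5: 2 matching b row(s), so 2 row(s) emitted.
- class_id=1: 6 matching b row(s), so 6 row(s) emitted.
- class_id=1: 6 matching b row(s), so 6 row(s) emitted.
- class_id=2: 4 matching b row(s), so 4 row(s) emitted.
Total: 23 matched + 1 padded = 24 rows.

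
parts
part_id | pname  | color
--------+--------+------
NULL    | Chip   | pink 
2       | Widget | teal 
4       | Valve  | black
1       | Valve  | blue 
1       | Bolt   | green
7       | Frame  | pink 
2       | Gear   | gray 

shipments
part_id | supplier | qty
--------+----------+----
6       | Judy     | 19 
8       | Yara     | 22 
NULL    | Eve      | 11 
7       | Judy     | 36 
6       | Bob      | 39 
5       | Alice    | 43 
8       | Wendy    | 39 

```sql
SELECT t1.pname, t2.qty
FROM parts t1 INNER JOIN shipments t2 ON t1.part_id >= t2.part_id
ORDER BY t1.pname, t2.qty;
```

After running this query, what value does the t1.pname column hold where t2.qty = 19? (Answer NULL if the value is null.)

Frame

INNER JOIN keeps only pairs where the ON condition holds.
Matching on t1.part_id >= t2.part_id. A NULL in a compared column never satisfies the condition.
- t1[0] part_id=NULL → no match; dropped.
- t1[1] part_id=2 → no match; dropped.
- t1[2] part_id=4 → no match; dropped.
- t1[3] part_id=1 → no match; dropped.
- t1[4] part_id=1 → no match; dropped.
- t1[5] part_id=7 → 4 match(es) in t2 → 4 row(s).
- t1[6] part_id=2 → no match; dropped.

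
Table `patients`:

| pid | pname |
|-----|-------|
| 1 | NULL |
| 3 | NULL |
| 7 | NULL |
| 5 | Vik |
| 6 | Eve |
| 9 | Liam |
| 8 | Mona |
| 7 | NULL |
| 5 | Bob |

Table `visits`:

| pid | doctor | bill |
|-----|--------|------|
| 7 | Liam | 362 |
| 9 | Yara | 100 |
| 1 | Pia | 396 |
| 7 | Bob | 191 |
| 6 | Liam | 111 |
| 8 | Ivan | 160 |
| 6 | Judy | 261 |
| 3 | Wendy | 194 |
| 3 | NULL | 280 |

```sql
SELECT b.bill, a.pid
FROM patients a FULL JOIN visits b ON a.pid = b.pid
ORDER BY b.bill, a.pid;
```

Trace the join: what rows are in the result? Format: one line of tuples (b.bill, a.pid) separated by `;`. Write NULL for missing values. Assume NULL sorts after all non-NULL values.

(100, 9); (111, 6); (160, 8); (191, 7); (191, 7); (194, 3); (261, 6); (280, 3); (362, 7); (362, 7); (396, 1); (NULL, 5); (NULL, 5)

FULL OUTER JOIN keeps every row from both sides; unmatched rows get NULL for the other side's columns.
Matching on a.pid = b.pid.
Matched pairs: 11; unmatched a rows kept: 2; unmatched b rows kept: 0.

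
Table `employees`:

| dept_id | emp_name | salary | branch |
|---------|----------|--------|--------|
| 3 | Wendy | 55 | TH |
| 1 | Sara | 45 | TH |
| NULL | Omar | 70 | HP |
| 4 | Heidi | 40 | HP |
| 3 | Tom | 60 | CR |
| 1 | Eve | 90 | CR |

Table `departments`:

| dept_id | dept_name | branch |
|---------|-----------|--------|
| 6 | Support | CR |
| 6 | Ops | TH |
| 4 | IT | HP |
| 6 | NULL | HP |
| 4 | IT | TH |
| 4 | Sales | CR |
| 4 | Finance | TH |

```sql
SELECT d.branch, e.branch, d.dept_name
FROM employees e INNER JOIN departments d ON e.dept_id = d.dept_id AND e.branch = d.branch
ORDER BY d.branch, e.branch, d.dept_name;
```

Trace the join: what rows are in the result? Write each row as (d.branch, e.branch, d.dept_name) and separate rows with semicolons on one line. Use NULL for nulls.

INNER JOIN keeps only pairs where the ON condition holds.
Matching on e.dept_id = d.dept_id AND e.branch = d.branch. A NULL in a compared column never satisfies the condition.
Matched pairs: 1.

(HP, HP, IT)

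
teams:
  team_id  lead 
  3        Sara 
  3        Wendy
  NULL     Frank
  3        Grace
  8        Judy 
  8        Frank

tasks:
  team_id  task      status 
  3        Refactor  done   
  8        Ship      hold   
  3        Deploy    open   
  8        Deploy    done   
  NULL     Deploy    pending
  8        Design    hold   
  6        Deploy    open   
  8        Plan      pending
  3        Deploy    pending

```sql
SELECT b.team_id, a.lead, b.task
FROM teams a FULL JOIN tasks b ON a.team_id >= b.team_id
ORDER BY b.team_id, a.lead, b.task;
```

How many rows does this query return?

27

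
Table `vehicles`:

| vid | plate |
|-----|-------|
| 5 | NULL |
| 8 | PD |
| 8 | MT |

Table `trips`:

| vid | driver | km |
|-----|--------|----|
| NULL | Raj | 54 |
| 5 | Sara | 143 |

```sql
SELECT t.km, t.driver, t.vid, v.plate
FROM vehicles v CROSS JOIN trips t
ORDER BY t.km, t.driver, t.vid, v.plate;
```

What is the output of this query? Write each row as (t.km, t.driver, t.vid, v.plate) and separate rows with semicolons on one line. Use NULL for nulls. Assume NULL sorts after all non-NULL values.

(54, Raj, NULL, MT); (54, Raj, NULL, PD); (54, Raj, NULL, NULL); (143, Sara, 5, MT); (143, Sara, 5, PD); (143, Sara, 5, NULL)

CROSS JOIN pairs every row of `vehicles` with every row of `trips`: 3 × 2 = 6 rows.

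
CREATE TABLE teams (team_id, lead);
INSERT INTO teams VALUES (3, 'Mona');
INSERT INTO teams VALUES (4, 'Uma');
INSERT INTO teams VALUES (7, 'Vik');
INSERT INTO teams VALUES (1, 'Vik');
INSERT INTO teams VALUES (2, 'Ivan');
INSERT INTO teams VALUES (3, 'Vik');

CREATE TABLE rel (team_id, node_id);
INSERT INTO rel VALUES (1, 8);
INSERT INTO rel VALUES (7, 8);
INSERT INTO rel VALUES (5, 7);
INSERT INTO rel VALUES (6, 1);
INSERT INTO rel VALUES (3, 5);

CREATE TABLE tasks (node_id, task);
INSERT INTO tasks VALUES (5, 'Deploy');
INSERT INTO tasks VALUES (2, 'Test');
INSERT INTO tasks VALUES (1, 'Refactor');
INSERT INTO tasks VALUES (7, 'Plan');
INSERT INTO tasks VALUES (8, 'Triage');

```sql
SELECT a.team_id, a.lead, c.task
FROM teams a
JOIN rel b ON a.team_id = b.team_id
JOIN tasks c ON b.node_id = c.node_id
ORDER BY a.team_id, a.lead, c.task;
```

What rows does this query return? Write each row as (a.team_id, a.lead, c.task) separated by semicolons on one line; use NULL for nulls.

Step 1 — a INNER JOIN b on team_id → 4 row(s).
Then INNER JOIN `tasks c` on node_id: keep only rows whose b.node_id appears in c.

(1, Vik, Triage); (3, Mona, Deploy); (3, Vik, Deploy); (7, Vik, Triage)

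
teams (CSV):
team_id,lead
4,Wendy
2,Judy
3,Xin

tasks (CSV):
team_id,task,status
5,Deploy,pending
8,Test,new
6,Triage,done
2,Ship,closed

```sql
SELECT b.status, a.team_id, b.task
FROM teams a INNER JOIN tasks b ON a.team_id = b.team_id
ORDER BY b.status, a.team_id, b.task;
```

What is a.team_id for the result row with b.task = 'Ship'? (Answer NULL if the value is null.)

INNER JOIN keeps only pairs where the ON condition holds.
Matching on a.team_id = b.team_id.
- a (team_id=4) has no partner → excluded.
- a (team_id=2) pairs with 1 row(s) of b.
- a (team_id=3) has no partner → excluded.

2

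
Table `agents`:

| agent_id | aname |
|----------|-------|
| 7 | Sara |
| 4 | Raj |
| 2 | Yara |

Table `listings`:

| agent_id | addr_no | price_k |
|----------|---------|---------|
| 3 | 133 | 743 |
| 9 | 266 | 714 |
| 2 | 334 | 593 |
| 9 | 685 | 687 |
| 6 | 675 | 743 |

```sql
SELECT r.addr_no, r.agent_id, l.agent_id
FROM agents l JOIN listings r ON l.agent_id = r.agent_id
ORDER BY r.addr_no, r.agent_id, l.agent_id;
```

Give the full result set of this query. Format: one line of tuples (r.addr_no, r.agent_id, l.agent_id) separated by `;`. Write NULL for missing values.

(334, 2, 2)

INNER JOIN keeps only pairs where the ON condition holds.
Matching on l.agent_id = r.agent_id.
- l row (agent_id=7): no match → dropped.
- l row (agent_id=4): no match → dropped.
- l row (agent_id=2): matches 1 r row(s) → 1 output row(s).
After projecting and ordering:
r.addr_no | r.agent_id | l.agent_id
334 | 2 | 2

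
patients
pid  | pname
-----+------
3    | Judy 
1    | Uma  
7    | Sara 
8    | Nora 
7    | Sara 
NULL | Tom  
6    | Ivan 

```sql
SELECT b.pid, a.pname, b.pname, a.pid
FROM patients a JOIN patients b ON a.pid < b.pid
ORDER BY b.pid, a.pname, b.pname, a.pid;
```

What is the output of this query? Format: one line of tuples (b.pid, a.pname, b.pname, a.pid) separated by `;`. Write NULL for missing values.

(3, Uma, Judy, 1); (6, Judy, Ivan, 3); (6, Uma, Ivan, 1); (7, Ivan, Sara, 6); (7, Ivan, Sara, 6); (7, Judy, Sara, 3); (7, Judy, Sara, 3); (7, Uma, Sara, 1); (7, Uma, Sara, 1); (8, Ivan, Nora, 6); (8, Judy, Nora, 3); (8, Sara, Nora, 7); (8, Sara, Nora, 7); (8, Uma, Nora, 1)

INNER JOIN keeps only pairs where the ON condition holds.
Matching on a.pid < b.pid. A NULL in a compared column never satisfies the condition.
- a[0] pid=3 → 4 match(es) in b → 4 row(s).
- a[1] pid=1 → 5 match(es) in b → 5 row(s).
- a[2] pid=7 → 1 match(es) in b → 1 row(s).
- a[3] pid=8 → no match; dropped.
- a[4] pid=7 → 1 match(es) in b → 1 row(s).
- a[5] pid=NULL → no match; dropped.
- a[6] pid=6 → 3 match(es) in b → 3 row(s).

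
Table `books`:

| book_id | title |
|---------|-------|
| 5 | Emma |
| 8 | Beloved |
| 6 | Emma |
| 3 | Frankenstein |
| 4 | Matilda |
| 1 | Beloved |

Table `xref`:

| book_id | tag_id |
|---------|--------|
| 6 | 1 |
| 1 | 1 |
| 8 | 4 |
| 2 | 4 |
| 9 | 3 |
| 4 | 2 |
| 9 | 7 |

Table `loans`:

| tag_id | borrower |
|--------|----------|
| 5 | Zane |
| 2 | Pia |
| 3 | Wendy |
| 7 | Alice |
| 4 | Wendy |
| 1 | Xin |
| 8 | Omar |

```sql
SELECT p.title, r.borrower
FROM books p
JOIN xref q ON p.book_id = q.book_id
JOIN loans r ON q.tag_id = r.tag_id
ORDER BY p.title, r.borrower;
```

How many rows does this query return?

4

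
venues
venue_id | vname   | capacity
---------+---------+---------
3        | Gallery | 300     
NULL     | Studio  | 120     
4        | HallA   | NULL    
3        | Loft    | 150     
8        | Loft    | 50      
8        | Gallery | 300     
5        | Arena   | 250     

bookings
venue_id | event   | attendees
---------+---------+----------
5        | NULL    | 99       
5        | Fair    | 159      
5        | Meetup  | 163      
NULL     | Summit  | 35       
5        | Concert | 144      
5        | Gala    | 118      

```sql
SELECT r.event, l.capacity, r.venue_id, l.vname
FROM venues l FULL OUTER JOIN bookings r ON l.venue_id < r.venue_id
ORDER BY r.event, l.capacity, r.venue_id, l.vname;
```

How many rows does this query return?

20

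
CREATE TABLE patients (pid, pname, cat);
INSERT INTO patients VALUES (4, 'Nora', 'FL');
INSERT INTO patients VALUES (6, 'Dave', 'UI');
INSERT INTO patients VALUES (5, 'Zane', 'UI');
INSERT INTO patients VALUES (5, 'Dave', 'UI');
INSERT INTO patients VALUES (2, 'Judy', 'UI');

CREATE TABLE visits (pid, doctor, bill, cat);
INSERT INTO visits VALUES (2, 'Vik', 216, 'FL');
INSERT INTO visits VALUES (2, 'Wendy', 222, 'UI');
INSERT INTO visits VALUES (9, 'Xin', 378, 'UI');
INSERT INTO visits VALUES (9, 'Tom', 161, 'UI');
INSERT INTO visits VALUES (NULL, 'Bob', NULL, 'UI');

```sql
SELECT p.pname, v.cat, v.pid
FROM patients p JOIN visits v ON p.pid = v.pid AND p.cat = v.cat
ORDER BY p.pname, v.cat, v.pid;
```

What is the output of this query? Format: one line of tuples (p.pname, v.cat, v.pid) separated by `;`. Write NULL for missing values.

INNER JOIN keeps only pairs where the ON condition holds.
Matching on p.pid = v.pid AND p.cat = v.cat. A NULL in a compared column never satisfies the condition.
- p[0] pid=4, cat=FL → no match; dropped.
- p[1] pid=6, cat=UI → no match; dropped.
- p[2] pid=5, cat=UI → no match; dropped.
- p[3] pid=5, cat=UI → no match; dropped.
- p[4] pid=2, cat=UI → 1 match(es) in v → 1 row(s).
After projecting and ordering:
p.pname | v.cat | v.pid
Judy | UI | 2

(Judy, UI, 2)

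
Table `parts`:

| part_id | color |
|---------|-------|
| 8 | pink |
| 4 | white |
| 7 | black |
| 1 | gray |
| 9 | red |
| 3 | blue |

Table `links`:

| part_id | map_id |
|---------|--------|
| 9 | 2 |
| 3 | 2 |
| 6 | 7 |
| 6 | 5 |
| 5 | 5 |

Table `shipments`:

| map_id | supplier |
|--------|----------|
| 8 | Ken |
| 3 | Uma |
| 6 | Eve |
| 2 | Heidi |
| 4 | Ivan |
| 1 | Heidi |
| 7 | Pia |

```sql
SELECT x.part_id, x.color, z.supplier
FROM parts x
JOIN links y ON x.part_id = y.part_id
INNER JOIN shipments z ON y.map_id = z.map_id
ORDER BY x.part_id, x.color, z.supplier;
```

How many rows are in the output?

Joins associate left-to-right: parts INNER JOIN links on part_id gives 2 intermediate row(s).
Then INNER JOIN `shipments z` on map_id: keep only rows whose y.map_id appears in z.
Result: 2 row(s).

2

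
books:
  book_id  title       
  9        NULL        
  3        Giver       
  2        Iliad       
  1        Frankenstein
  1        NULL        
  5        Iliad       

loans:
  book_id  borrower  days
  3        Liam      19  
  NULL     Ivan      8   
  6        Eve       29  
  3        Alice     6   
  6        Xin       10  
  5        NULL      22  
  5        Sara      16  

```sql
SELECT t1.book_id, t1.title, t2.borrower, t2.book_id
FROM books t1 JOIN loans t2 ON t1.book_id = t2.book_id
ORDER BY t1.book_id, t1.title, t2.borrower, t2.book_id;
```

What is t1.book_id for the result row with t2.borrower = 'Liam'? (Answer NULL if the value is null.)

3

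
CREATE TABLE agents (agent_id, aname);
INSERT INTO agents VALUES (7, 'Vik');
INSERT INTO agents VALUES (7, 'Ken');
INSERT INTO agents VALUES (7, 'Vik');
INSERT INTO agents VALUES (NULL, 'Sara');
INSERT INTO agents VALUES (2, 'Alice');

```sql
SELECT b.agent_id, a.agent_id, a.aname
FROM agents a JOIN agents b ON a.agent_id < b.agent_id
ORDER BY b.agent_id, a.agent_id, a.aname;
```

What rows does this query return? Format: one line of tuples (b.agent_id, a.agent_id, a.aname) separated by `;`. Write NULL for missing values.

(7, 2, Alice); (7, 2, Alice); (7, 2, Alice)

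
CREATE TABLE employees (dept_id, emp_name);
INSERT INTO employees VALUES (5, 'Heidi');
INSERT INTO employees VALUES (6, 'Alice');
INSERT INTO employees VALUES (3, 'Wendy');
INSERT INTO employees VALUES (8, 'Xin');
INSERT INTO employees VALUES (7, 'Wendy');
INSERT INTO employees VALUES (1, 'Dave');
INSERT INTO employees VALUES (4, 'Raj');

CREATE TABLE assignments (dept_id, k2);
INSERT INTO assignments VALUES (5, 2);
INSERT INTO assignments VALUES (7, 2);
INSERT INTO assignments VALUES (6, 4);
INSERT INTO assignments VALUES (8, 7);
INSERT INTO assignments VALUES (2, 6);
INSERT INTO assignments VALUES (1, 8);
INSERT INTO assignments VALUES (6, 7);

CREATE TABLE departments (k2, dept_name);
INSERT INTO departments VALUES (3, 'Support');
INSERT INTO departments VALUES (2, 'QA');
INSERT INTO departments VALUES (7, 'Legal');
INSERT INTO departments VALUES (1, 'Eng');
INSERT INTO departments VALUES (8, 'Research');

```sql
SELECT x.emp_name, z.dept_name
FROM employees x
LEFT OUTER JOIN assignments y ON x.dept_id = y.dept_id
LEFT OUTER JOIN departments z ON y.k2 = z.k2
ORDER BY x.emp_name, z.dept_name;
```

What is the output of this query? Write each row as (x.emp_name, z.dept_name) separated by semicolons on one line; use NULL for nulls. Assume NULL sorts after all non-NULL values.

Step 1 — x LEFT JOIN y on dept_id → 8 row(s).
Then LEFT JOIN `departments z` on k2: each of those 8 rows is kept; rows whose y.k2 has no match in z get NULL for z's columns.

(Alice, Legal); (Alice, NULL); (Dave, Research); (Heidi, QA); (Raj, NULL); (Wendy, QA); (Wendy, NULL); (Xin, Legal)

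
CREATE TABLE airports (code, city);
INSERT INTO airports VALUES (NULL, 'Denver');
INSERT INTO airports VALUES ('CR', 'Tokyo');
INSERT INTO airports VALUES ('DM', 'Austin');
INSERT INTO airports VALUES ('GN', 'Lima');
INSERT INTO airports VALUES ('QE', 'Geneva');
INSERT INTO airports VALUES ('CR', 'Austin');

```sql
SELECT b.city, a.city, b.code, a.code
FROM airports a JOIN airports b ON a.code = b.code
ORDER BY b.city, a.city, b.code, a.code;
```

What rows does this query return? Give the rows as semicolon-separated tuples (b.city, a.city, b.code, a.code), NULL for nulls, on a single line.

INNER JOIN keeps only pairs where the ON condition holds.
Matching on a.code = b.code. A NULL in a compared column never satisfies the condition.
- a (code=NULL) has no partner → excluded.
- a (code=CR) pairs with 2 row(s) of b.
- a (code=DM) pairs with 1 row(s) of b.
- a (code=GN) pairs with 1 row(s) of b.
- a (code=QE) pairs with 1 row(s) of b.
- a (code=CR) pairs with 2 row(s) of b.
After projecting and ordering:
b.city | a.city | b.code | a.code
Austin | Austin | CR | CR
Austin | Austin | DM | DM
Austin | Tokyo | CR | CR
Geneva | Geneva | QE | QE
Lima | Lima | GN | GN
Tokyo | Austin | CR | CR
Tokyo | Tokyo | CR | CR

(Austin, Austin, CR, CR); (Austin, Austin, DM, DM); (Austin, Tokyo, CR, CR); (Geneva, Geneva, QE, QE); (Lima, Lima, GN, GN); (Tokyo, Austin, CR, CR); (Tokyo, Tokyo, CR, CR)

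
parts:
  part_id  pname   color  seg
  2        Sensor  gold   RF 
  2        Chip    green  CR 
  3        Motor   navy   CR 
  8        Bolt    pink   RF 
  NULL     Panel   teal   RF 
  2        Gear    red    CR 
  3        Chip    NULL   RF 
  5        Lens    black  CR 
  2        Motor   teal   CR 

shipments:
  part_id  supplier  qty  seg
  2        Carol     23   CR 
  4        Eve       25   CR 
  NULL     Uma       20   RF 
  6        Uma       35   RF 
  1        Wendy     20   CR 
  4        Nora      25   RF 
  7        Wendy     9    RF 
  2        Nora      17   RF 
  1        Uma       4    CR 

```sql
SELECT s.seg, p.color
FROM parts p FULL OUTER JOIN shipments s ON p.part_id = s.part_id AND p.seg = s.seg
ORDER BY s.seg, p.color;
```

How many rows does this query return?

16

FULL OUTER JOIN keeps every row from both sides; unmatched rows get NULL for the other side's columns.
Matching on p.part_id = s.part_id AND p.seg = s.seg. A NULL in a compared column never satisfies the condition.
Matched pairs: 4; unmatched p rows kept: 5; unmatched s rows kept: 7.
Total: 4 matched + 12 padded = 16 rows.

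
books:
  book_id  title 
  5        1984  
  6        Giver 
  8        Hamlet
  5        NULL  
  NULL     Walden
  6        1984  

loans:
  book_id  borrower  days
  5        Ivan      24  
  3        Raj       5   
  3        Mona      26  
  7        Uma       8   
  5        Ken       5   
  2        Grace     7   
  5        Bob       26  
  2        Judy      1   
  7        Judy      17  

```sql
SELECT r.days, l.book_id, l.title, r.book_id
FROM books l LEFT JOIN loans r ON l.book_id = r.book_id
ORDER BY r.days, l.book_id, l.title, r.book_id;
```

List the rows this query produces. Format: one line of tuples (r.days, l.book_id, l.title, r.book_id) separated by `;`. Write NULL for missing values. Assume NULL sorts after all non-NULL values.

LEFT JOIN keeps every row from `books`; unmatched rows get NULL for `loans`'s columns.
Matching on l.book_id = r.book_id. A NULL in a compared column never satisfies the condition.
- l[0] book_id=5 → 3 match(es) in r → 3 row(s).
- l[1] book_id=6 → no match; kept with NULLs on the r side.
- l[2] book_id=8 → no match; kept with NULLs on the r side.
- l[3] book_id=5 → 3 match(es) in r → 3 row(s).
- l[4] book_id=NULL → no match; kept with NULLs on the r side.
- l[5] book_id=6 → no match; kept with NULLs on the r side.
After projecting and ordering:
r.days | l.book_id | l.title | r.book_id
5 | 5 | 1984 | 5
5 | 5 | NULL | 5
24 | 5 | 1984 | 5
24 | 5 | NULL | 5
26 | 5 | 1984 | 5
26 | 5 | NULL | 5
NULL | 6 | 1984 | NULL
NULL | 6 | Giver | NULL
NULL | 8 | Hamlet | NULL
NULL | NULL | Walden | NULL

(5, 5, 1984, 5); (5, 5, NULL, 5); (24, 5, 1984, 5); (24, 5, NULL, 5); (26, 5, 1984, 5); (26, 5, NULL, 5); (NULL, 6, 1984, NULL); (NULL, 6, Giver, NULL); (NULL, 8, Hamlet, NULL); (NULL, NULL, Walden, NULL)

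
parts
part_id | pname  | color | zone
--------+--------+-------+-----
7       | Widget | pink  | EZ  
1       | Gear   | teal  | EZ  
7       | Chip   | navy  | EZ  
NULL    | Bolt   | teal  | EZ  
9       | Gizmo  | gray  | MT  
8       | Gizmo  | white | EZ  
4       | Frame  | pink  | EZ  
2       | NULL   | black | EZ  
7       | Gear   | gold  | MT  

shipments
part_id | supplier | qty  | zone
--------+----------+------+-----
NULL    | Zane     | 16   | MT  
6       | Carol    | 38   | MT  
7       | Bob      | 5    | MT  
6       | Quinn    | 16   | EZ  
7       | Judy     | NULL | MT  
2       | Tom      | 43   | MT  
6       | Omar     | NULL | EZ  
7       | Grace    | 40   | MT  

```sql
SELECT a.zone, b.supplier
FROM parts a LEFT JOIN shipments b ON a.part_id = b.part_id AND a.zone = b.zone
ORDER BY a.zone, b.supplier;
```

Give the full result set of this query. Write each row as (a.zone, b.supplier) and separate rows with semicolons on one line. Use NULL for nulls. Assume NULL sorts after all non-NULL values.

LEFT JOIN keeps every row from `parts`; unmatched rows get NULL for `shipments`'s columns.
Matching on a.part_id = b.part_id AND a.zone = b.zone. A NULL in a compared column never satisfies the condition.
- a (part_id=7, zone=EZ) has no partner → padded with NULL.
- a (part_id=1, zone=EZ) has no partner → padded with NULL.
- a (part_id=7, zone=EZ) has no partner → padded with NULL.
- a (part_id=NULL, zone=EZ) has no partner → padded with NULL.
- a (part_id=9, zone=MT) has no partner → padded with NULL.
- a (part_id=8, zone=EZ) has no partner → padded with NULL.
- a (part_id=4, zone=EZ) has no partner → padded with NULL.
- a (part_id=2, zone=EZ) has no partner → padded with NULL.
- a (part_id=7, zone=MT) pairs with 3 row(s) of b.

(EZ, NULL); (EZ, NULL); (EZ, NULL); (EZ, NULL); (EZ, NULL); (EZ, NULL); (EZ, NULL); (MT, Bob); (MT, Grace); (MT, Judy); (MT, NULL)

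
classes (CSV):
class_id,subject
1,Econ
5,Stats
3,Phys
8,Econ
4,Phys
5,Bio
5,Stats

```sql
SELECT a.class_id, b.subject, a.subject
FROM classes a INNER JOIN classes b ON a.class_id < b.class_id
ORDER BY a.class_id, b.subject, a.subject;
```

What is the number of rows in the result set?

INNER JOIN keeps only pairs where the ON condition holds.
Matching on a.class_id < b.class_id.
- a[0] class_id=1 → 6 match(es) in b → 6 row(s).
- a[1] class_id=5 → 1 match(es) in b → 1 row(s).
- a[2] class_id=3 → 5 match(es) in b → 5 row(s).
- a[3] class_id=8 → no match; dropped.
- a[4] class_id=4 → 4 match(es) in b → 4 row(s).
- a[5] class_id=5 → 1 match(es) in b → 1 row(s).
- a[6] class_id=5 → 1 match(es) in b → 1 row(s).
Total: 18 rows.

18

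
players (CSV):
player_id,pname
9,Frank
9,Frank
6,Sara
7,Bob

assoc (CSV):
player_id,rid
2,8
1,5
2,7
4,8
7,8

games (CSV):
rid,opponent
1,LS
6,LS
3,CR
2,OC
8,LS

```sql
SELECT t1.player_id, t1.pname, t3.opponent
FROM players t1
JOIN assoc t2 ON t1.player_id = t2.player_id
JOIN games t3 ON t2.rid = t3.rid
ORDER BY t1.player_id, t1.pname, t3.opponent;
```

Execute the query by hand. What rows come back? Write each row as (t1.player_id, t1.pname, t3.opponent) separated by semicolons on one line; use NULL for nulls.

Evaluate left to right. First `players t1 INNER JOIN assoc t2` on player_id: 1 row(s).
Then INNER JOIN `games t3` on rid: keep only rows whose t2.rid appears in t3.

(7, Bob, LS)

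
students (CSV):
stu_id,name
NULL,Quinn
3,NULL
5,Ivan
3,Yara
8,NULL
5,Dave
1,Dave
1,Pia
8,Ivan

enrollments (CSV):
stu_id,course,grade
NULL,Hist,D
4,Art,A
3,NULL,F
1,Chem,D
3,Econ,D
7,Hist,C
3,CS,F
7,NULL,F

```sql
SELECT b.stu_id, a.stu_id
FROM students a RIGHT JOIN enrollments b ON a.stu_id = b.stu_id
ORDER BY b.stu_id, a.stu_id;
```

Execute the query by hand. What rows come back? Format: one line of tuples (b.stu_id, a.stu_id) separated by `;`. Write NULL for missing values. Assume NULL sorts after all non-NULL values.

RIGHT JOIN keeps every row from `enrollments`; unmatched rows get NULL for `students`'s columns.
Matching on a.stu_id = b.stu_id. A NULL in a compared column never satisfies the condition.
Matched pairs: 8; unmatched b rows kept: 4.

(1, 1); (1, 1); (3, 3); (3, 3); (3, 3); (3, 3); (3, 3); (3, 3); (4, NULL); (7, NULL); (7, NULL); (NULL, NULL)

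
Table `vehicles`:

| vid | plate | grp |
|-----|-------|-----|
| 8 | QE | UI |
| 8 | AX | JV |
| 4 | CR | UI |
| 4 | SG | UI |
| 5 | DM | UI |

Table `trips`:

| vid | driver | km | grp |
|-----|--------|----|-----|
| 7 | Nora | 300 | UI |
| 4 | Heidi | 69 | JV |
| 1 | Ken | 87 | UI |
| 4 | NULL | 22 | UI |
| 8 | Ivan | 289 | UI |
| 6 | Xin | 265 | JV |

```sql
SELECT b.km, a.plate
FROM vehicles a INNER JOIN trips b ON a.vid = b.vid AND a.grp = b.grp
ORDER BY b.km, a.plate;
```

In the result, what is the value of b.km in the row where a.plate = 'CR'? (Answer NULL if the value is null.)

INNER JOIN keeps only pairs where the ON condition holds.
Matching on a.vid = b.vid AND a.grp = b.grp.
- vid=8, grp=UI: 1 matching b row(s), so 1 row(s) emitted.
- vid=8, grp=JV: no matching b row, dropped.
- vid=4, grp=UI: 1 matching b row(s), so 1 row(s) emitted.
- vid=4, grp=UI: 1 matching b row(s), so 1 row(s) emitted.
- vid=5, grp=UI: no matching b row, dropped.

22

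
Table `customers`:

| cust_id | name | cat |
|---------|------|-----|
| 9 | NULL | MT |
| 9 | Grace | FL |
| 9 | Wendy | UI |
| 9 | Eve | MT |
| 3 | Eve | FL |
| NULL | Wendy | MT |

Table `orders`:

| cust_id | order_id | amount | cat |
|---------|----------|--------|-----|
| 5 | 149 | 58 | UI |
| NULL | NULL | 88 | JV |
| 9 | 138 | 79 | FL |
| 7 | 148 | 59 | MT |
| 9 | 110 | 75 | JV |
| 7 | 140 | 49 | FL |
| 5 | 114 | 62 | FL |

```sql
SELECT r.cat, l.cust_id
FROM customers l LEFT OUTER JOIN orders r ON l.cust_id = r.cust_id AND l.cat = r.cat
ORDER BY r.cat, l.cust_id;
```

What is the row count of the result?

LEFT JOIN keeps every row from `customers`; unmatched rows get NULL for `orders`'s columns.
Matching on l.cust_id = r.cust_id AND l.cat = r.cat. A NULL in a compared column never satisfies the condition.
- cust_id=9, cat=MT: no r row matches, row kept with r columns NULL.
- cust_id=9, cat=FL: 1 matching r row(s), so 1 row(s) emitted.
- cust_id=9, cat=UI: no r row matches, row kept with r columns NULL.
- cust_id=9, cat=MT: no r row matches, row kept with r columns NULL.
- cust_id=3, cat=FL: no r row matches, row kept with r columns NULL.
- cust_id=NULL, cat=MT: no r row matches, row kept with r columns NULL.
Total: 1 matched + 5 padded = 6 rows.

6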